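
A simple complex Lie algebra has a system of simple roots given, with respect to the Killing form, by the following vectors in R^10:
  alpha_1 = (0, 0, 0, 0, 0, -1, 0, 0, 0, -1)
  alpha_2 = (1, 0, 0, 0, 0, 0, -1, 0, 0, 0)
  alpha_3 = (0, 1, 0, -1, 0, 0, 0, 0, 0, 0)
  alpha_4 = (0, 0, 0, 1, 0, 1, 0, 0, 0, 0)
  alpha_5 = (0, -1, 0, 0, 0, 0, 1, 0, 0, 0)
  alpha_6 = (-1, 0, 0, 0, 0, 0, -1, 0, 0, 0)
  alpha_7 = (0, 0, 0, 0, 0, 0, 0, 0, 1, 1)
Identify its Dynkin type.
Compute the Cartan integers a_ij = 2(alpha_i, alpha_j)/(alpha_j, alpha_j); the resulting 7x7 Cartan matrix is
[[2, 0, 0, -1, 0, 0, -1], [0, 2, 0, 0, -1, 0, 0], [0, 0, 2, -1, -1, 0, 0], [-1, 0, -1, 2, 0, 0, 0], [0, -1, -1, 0, 2, -1, 0], [0, 0, 0, 0, -1, 2, 0], [-1, 0, 0, 0, 0, 0, 2]].
All simple roots have the same length, so the diagram is simply laced. The associated Dynkin diagram is a chain of 5 nodes with a fork of two nodes at one end (D_7), so the type is D_7 (the algebra so(14)).

D7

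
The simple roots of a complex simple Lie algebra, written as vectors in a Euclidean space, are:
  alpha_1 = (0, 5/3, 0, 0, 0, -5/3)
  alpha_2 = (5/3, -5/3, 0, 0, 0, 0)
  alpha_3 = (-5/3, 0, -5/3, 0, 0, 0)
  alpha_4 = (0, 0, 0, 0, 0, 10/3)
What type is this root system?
C4

Compute the Cartan integers a_ij = 2(alpha_i, alpha_j)/(alpha_j, alpha_j); the resulting 4x4 Cartan matrix is
[[2, -1, 0, -1], [-1, 2, -1, 0], [0, -1, 2, 0], [-2, 0, 0, 2]].
The roots have two lengths (squared-length ratio 2:1); the short ones are alpha_{1,2,3}. The associated Dynkin diagram is a chain of 4 nodes with a double edge at one end; the terminal node there is the unique long simple root (C_4), so the type is C_4 (the algebra sp(8)).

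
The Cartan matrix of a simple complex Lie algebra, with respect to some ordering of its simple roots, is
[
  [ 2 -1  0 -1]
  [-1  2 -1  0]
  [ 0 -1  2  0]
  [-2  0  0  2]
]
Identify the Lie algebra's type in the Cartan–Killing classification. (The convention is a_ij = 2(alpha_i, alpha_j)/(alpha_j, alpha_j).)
The matrix has rank 4 with 2's on the diagonal. Reading the off-diagonal entries as Dynkin edges (a single edge where a_ij = a_ji = -1; a double or triple edge where a_ij * a_ji = 2 or 3), the diagram is a chain of 4 nodes with a double edge at one end; the terminal node there is the unique long simple root (C_4). One simple-root ordering that puts it in standard form is (alpha_3, alpha_2, alpha_1, alpha_4). So the algebra is type C_4, i.e. sp(8).

C_4 (sp(8))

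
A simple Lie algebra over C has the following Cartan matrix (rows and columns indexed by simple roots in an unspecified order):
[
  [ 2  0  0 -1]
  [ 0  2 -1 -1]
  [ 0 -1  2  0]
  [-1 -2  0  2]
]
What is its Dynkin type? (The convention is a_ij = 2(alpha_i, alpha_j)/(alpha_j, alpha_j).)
type F_4

The matrix has rank 4 with 2's on the diagonal. Reading the off-diagonal entries as Dynkin edges (a single edge where a_ij = a_ji = -1; a double or triple edge where a_ij * a_ji = 2 or 3), the diagram is a chain of 4 nodes with a double edge between the middle two (F_4). One simple-root ordering that puts it in standard form is (alpha_1, alpha_4, alpha_2, alpha_3). So the algebra is type F_4.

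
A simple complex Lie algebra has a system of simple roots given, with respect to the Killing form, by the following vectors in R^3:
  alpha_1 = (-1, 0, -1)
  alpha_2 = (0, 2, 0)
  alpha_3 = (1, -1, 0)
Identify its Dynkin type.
Compute the Cartan integers a_ij = 2(alpha_i, alpha_j)/(alpha_j, alpha_j); the resulting 3x3 Cartan matrix is
[[2, 0, -1], [0, 2, -2], [-1, -1, 2]].
The roots have two lengths (squared-length ratio 2:1); the short ones are alpha_{1,3}. The associated Dynkin diagram is a chain of 3 nodes with a double edge at one end; the terminal node there is the unique long simple root (C_3), so the type is C_3 (the algebra sp(6)).

C3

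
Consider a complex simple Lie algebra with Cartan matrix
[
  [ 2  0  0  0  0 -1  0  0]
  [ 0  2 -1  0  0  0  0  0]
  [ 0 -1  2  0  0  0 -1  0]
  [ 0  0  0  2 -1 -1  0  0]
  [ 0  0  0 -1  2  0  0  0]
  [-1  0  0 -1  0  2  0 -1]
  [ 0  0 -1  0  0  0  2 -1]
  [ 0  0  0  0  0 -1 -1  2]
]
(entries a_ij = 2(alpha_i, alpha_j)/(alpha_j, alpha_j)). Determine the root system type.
E8

The matrix has rank 8 with 2's on the diagonal. Reading the off-diagonal entries as Dynkin edges (a single edge where a_ij = a_ji = -1; a double or triple edge where a_ij * a_ji = 2 or 3), the diagram is a chain of 7 nodes with one extra node attached to the third node from one end (E_8). One simple-root ordering that puts it in standard form is (alpha_5, alpha_1, alpha_4, alpha_6, alpha_8, alpha_7, alpha_3, alpha_2). So the algebra is type E_8.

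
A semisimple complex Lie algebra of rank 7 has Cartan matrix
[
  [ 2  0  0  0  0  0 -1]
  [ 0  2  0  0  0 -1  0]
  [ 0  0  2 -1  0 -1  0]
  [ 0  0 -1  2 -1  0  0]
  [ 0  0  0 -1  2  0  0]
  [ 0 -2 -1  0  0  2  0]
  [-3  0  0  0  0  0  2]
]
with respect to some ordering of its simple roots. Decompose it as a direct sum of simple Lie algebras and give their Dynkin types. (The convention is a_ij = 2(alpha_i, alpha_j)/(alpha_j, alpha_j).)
The diagram associated to this matrix has two connected components: the simple roots {alpha_2, alpha_3, alpha_4, alpha_5, alpha_6} form a chain of 5 nodes with a double edge at one end; the terminal node there is the unique short simple root (B_5), and {alpha_1, alpha_7} form two nodes joined by a triple edge (G_2). A semisimple Lie algebra decomposes uniquely as the direct sum of simple ideals, one per connected component of its Dynkin diagram, so g ≅ B_5 ⊕ G_2 (dimension 55 + 14 = 69).

B5 + G2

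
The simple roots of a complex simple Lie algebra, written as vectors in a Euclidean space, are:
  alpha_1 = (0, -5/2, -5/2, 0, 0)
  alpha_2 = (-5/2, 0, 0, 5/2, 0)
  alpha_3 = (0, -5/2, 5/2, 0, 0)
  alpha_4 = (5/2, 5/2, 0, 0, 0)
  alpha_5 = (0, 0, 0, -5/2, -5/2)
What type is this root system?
Compute the Cartan integers a_ij = 2(alpha_i, alpha_j)/(alpha_j, alpha_j); the resulting 5x5 Cartan matrix is
[[2, 0, 0, -1, 0], [0, 2, 0, -1, -1], [0, 0, 2, -1, 0], [-1, -1, -1, 2, 0], [0, -1, 0, 0, 2]].
All simple roots have the same length, so the diagram is simply laced. The associated Dynkin diagram is a chain of 3 nodes with a fork of two nodes at one end (D_5), so the type is D_5 (the algebra so(10)).

D5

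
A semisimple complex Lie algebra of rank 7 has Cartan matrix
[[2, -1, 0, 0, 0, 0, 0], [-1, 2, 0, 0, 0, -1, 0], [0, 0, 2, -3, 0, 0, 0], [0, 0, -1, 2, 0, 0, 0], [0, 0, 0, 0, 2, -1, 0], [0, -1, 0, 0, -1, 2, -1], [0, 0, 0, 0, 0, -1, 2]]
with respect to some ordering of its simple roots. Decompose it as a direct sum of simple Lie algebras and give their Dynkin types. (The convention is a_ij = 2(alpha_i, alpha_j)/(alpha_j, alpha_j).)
D5 + G2

The diagram associated to this matrix has two connected components: the simple roots {alpha_1, alpha_2, alpha_5, alpha_6, alpha_7} form a chain of 3 nodes with a fork of two nodes at one end (D_5), and {alpha_3, alpha_4} form two nodes joined by a triple edge (G_2). A semisimple Lie algebra decomposes uniquely as the direct sum of simple ideals, one per connected component of its Dynkin diagram, so g ≅ D_5 ⊕ G_2 (dimension 45 + 14 = 59).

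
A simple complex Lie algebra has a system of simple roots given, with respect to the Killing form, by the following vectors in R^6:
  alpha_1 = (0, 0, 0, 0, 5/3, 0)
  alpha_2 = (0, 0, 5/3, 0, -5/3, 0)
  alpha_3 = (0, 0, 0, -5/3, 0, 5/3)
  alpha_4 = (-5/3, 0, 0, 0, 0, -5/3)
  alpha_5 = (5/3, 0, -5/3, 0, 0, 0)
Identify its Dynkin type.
Compute the Cartan integers a_ij = 2(alpha_i, alpha_j)/(alpha_j, alpha_j); the resulting 5x5 Cartan matrix is
[[2, -1, 0, 0, 0], [-2, 2, 0, 0, -1], [0, 0, 2, -1, 0], [0, 0, -1, 2, -1], [0, -1, 0, -1, 2]].
The roots have two lengths (squared-length ratio 2:1); the short ones are alpha_{1}. The associated Dynkin diagram is a chain of 5 nodes with a double edge at one end; the terminal node there is the unique short simple root (B_5), so the type is B_5 (the algebra so(11)).

B5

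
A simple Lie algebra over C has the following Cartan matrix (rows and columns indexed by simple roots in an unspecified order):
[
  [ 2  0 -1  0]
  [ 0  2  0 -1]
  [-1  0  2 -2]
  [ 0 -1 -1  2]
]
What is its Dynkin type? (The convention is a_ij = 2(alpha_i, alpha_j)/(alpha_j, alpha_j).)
The matrix has rank 4 with 2's on the diagonal. Reading the off-diagonal entries as Dynkin edges (a single edge where a_ij = a_ji = -1; a double or triple edge where a_ij * a_ji = 2 or 3), the diagram is a chain of 4 nodes with a double edge between the middle two (F_4). One simple-root ordering that puts it in standard form is (alpha_1, alpha_3, alpha_4, alpha_2). So the algebra is type F_4.

F_4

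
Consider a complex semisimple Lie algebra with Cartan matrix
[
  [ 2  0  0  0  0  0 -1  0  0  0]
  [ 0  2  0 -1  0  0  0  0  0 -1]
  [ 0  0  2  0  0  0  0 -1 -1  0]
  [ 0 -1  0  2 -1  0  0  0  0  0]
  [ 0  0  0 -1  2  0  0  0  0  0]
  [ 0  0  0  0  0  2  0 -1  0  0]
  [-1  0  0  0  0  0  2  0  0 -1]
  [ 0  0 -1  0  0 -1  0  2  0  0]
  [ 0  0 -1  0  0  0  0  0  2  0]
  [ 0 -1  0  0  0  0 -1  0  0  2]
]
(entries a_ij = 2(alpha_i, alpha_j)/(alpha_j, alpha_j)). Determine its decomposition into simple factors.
type A_4 ⊕ type A_6

The diagram associated to this matrix has two connected components: the simple roots {alpha_3, alpha_6, alpha_8, alpha_9} form a chain of 4 nodes with single edges (A_4), and {alpha_1, alpha_2, alpha_4, alpha_5, alpha_7, alpha_10} form a chain of 6 nodes with single edges (A_6). A semisimple Lie algebra decomposes uniquely as the direct sum of simple ideals, one per connected component of its Dynkin diagram, so g ≅ A_4 ⊕ A_6 (dimension 24 + 48 = 72).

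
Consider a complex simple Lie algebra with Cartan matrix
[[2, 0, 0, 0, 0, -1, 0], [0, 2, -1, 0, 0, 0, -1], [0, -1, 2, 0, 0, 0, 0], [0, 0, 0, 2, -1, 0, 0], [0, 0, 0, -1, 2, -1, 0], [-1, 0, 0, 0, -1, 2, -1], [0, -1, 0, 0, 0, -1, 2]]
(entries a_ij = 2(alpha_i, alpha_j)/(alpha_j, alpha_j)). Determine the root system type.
The matrix has rank 7 with 2's on the diagonal. Reading the off-diagonal entries as Dynkin edges (a single edge where a_ij = a_ji = -1; a double or triple edge where a_ij * a_ji = 2 or 3), the diagram is a chain of 6 nodes with one extra node attached to the third node from one end (E_7). One simple-root ordering that puts it in standard form is (alpha_4, alpha_1, alpha_5, alpha_6, alpha_7, alpha_2, alpha_3). So the algebra is type E_7.

type E_7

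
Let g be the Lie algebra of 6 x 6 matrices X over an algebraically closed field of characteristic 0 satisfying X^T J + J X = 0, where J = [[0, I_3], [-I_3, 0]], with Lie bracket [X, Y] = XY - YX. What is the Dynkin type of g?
This is sp(6), which has dimension 6(6+1)/2 = 21 and rank 6/2 = 3. In the classification of classical Lie algebras, the symplectic algebra sp(2n) has type C_n; here n = 3, so the Dynkin diagram is a chain of 3 nodes with a double edge at one end; the terminal node there is the unique long simple root (C_3). Hence the type is C_3.

C3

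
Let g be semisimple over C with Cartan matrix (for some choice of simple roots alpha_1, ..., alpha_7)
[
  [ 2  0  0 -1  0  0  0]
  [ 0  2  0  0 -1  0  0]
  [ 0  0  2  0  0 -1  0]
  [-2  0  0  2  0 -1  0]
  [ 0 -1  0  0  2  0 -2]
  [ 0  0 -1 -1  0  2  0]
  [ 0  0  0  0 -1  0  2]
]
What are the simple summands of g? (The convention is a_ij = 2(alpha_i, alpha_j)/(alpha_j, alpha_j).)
The diagram associated to this matrix has two connected components: the simple roots {alpha_2, alpha_5, alpha_7} form a chain of 3 nodes with a double edge at one end; the terminal node there is the unique short simple root (B_3), and {alpha_1, alpha_3, alpha_4, alpha_6} form a chain of 4 nodes with a double edge at one end; the terminal node there is the unique short simple root (B_4). A semisimple Lie algebra decomposes uniquely as the direct sum of simple ideals, one per connected component of its Dynkin diagram, so g ≅ B_3 ⊕ B_4 (dimension 21 + 36 = 57).

B_3 (so(7)) ⊕ B_4 (so(9))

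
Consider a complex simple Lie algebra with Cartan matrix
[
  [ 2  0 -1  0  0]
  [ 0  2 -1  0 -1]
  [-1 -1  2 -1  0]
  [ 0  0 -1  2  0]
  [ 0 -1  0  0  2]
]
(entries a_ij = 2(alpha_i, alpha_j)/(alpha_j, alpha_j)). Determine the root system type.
The matrix has rank 5 with 2's on the diagonal. Reading the off-diagonal entries as Dynkin edges (a single edge where a_ij = a_ji = -1; a double or triple edge where a_ij * a_ji = 2 or 3), the diagram is a chain of 3 nodes with a fork of two nodes at one end (D_5). One simple-root ordering that puts it in standard form is (alpha_5, alpha_2, alpha_3, alpha_4, alpha_1). So the algebra is type D_5, i.e. so(10).

D_5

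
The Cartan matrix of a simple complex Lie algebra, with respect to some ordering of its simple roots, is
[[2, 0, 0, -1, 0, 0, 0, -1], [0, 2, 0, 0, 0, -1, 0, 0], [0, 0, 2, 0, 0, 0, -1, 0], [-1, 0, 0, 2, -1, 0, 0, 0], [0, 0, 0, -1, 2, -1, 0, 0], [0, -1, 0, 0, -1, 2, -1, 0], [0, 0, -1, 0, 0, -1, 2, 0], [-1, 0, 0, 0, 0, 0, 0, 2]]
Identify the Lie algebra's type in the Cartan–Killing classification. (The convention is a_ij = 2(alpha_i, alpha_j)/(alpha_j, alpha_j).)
The matrix has rank 8 with 2's on the diagonal. Reading the off-diagonal entries as Dynkin edges (a single edge where a_ij = a_ji = -1; a double or triple edge where a_ij * a_ji = 2 or 3), the diagram is a chain of 7 nodes with one extra node attached to the third node from one end (E_8). One simple-root ordering that puts it in standard form is (alpha_3, alpha_2, alpha_7, alpha_6, alpha_5, alpha_4, alpha_1, alpha_8). So the algebra is type E_8.

E_8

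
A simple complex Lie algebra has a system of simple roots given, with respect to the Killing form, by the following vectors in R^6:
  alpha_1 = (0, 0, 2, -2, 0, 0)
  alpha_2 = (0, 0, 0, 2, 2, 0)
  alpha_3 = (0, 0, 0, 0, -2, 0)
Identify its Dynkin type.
B_3

Compute the Cartan integers a_ij = 2(alpha_i, alpha_j)/(alpha_j, alpha_j); the resulting 3x3 Cartan matrix is
[[2, -1, 0], [-1, 2, -2], [0, -1, 2]].
The roots have two lengths (squared-length ratio 2:1); the short ones are alpha_{3}. The associated Dynkin diagram is a chain of 3 nodes with a double edge at one end; the terminal node there is the unique short simple root (B_3), so the type is B_3 (the algebra so(7)).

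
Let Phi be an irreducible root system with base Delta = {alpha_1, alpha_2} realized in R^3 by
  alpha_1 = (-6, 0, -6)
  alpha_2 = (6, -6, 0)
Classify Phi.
Compute the Cartan integers a_ij = 2(alpha_i, alpha_j)/(alpha_j, alpha_j); the resulting 2x2 Cartan matrix is
[[2, -1], [-1, 2]].
All simple roots have the same length, so the diagram is simply laced. The associated Dynkin diagram is a chain of 2 nodes with single edges (A_2), so the type is A_2 (the algebra sl(3)).

A_2 (sl(3))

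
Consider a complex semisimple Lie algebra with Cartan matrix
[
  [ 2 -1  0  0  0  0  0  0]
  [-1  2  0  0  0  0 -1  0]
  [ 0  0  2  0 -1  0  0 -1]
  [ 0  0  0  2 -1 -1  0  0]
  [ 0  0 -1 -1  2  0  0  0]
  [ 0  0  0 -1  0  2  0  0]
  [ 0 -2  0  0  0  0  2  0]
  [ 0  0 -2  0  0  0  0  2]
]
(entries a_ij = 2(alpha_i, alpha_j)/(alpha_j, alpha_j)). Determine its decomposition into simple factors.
The diagram associated to this matrix has two connected components: the simple roots {alpha_1, alpha_2, alpha_7} form a chain of 3 nodes with a double edge at one end; the terminal node there is the unique long simple root (C_3), and {alpha_3, alpha_4, alpha_5, alpha_6, alpha_8} form a chain of 5 nodes with a double edge at one end; the terminal node there is the unique long simple root (C_5). A semisimple Lie algebra decomposes uniquely as the direct sum of simple ideals, one per connected component of its Dynkin diagram, so g ≅ C_3 ⊕ C_5 (dimension 21 + 55 = 76).

C_3 (sp(6)) + C_5 (sp(10))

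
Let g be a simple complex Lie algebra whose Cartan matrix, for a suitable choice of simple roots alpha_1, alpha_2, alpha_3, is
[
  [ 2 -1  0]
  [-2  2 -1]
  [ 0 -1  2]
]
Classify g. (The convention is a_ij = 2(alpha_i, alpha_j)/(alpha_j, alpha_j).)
The matrix has rank 3 with 2's on the diagonal. Reading the off-diagonal entries as Dynkin edges (a single edge where a_ij = a_ji = -1; a double or triple edge where a_ij * a_ji = 2 or 3), the diagram is a chain of 3 nodes with a double edge at one end; the terminal node there is the unique short simple root (B_3). One simple-root ordering that puts it in standard form is (alpha_3, alpha_2, alpha_1). So the algebra is type B_3, i.e. so(7).

B3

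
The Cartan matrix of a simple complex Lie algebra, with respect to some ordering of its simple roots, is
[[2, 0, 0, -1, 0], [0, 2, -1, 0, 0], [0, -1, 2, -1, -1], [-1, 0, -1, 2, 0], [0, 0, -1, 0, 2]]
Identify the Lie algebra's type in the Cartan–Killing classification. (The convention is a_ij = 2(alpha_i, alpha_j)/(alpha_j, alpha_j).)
The matrix has rank 5 with 2's on the diagonal. Reading the off-diagonal entries as Dynkin edges (a single edge where a_ij = a_ji = -1; a double or triple edge where a_ij * a_ji = 2 or 3), the diagram is a chain of 3 nodes with a fork of two nodes at one end (D_5). One simple-root ordering that puts it in standard form is (alpha_1, alpha_4, alpha_3, alpha_5, alpha_2). So the algebra is type D_5, i.e. so(10).

D5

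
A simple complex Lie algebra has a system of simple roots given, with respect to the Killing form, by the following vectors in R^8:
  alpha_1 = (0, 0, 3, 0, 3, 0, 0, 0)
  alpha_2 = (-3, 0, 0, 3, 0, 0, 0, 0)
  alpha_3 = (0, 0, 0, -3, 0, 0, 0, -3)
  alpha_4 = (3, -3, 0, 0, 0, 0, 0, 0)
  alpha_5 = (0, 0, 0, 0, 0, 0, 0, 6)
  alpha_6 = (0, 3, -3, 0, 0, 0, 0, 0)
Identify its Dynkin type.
C6

Compute the Cartan integers a_ij = 2(alpha_i, alpha_j)/(alpha_j, alpha_j); the resulting 6x6 Cartan matrix is
[[2, 0, 0, 0, 0, -1], [0, 2, -1, -1, 0, 0], [0, -1, 2, 0, -1, 0], [0, -1, 0, 2, 0, -1], [0, 0, -2, 0, 2, 0], [-1, 0, 0, -1, 0, 2]].
The roots have two lengths (squared-length ratio 2:1); the short ones are alpha_{1,2,3,4,6}. The associated Dynkin diagram is a chain of 6 nodes with a double edge at one end; the terminal node there is the unique long simple root (C_6), so the type is C_6 (the algebra sp(12)).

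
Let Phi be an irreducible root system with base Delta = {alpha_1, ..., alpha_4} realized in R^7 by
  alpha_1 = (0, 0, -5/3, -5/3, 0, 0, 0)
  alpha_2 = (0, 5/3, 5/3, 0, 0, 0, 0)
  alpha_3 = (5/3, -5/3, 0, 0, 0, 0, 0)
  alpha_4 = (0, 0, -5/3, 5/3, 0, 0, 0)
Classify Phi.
type D_4

Compute the Cartan integers a_ij = 2(alpha_i, alpha_j)/(alpha_j, alpha_j); the resulting 4x4 Cartan matrix is
[[2, -1, 0, 0], [-1, 2, -1, -1], [0, -1, 2, 0], [0, -1, 0, 2]].
All simple roots have the same length, so the diagram is simply laced. The associated Dynkin diagram is a chain of 2 nodes with a fork of two nodes at one end (D_4), so the type is D_4 (the algebra so(8)).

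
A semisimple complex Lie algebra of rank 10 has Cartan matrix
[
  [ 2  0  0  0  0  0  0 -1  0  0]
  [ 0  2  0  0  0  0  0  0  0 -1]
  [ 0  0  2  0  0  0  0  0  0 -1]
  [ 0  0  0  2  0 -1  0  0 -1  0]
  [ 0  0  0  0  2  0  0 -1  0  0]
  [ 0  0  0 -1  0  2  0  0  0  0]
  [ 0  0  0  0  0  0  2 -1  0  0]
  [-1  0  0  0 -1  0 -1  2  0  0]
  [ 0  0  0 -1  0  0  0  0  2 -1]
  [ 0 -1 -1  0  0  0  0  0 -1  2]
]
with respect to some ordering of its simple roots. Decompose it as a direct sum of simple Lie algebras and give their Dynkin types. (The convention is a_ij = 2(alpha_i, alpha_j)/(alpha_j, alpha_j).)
D_4 ⊕ D_6

The diagram associated to this matrix has two connected components: the simple roots {alpha_1, alpha_5, alpha_7, alpha_8} form a chain of 2 nodes with a fork of two nodes at one end (D_4), and {alpha_2, alpha_3, alpha_4, alpha_6, alpha_9, alpha_10} form a chain of 4 nodes with a fork of two nodes at one end (D_6). A semisimple Lie algebra decomposes uniquely as the direct sum of simple ideals, one per connected component of its Dynkin diagram, so g ≅ D_4 ⊕ D_6 (dimension 28 + 66 = 94).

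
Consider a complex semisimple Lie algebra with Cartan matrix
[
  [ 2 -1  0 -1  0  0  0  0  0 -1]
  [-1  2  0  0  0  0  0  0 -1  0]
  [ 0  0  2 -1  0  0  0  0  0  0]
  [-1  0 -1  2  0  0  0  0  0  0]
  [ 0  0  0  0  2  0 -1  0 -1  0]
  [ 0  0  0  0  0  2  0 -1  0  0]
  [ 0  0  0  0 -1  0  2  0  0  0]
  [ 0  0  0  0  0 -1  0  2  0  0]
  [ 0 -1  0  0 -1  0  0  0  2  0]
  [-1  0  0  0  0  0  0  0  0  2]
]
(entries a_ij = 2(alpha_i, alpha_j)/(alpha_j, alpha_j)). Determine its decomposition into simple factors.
type A_2 ⊕ type E_8

The diagram associated to this matrix has two connected components: the simple roots {alpha_6, alpha_8} form a chain of 2 nodes with single edges (A_2), and {alpha_1, alpha_2, alpha_3, alpha_4, alpha_5, alpha_7, alpha_9, alpha_10} form a chain of 7 nodes with one extra node attached to the third node from one end (E_8). A semisimple Lie algebra decomposes uniquely as the direct sum of simple ideals, one per connected component of its Dynkin diagram, so g ≅ A_2 ⊕ E_8 (dimension 8 + 248 = 256).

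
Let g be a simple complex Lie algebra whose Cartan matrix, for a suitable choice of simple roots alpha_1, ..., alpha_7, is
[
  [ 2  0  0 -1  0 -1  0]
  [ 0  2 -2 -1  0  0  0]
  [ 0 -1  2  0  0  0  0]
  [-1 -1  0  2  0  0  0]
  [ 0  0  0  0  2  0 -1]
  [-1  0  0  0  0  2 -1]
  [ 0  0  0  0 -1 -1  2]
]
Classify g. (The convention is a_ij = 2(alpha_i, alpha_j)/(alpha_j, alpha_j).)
B_7

The matrix has rank 7 with 2's on the diagonal. Reading the off-diagonal entries as Dynkin edges (a single edge where a_ij = a_ji = -1; a double or triple edge where a_ij * a_ji = 2 or 3), the diagram is a chain of 7 nodes with a double edge at one end; the terminal node there is the unique short simple root (B_7). One simple-root ordering that puts it in standard form is (alpha_5, alpha_7, alpha_6, alpha_1, alpha_4, alpha_2, alpha_3). So the algebra is type B_7, i.e. so(15).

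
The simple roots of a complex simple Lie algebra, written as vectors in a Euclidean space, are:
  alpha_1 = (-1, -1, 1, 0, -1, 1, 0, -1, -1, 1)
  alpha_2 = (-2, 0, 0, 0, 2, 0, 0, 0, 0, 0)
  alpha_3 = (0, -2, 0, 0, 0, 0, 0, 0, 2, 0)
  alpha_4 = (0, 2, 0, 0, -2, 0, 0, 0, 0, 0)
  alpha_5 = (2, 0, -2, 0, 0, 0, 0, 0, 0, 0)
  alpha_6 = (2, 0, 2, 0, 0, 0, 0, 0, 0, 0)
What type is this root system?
E6

Compute the Cartan integers a_ij = 2(alpha_i, alpha_j)/(alpha_j, alpha_j); the resulting 6x6 Cartan matrix is
[[2, 0, 0, 0, -1, 0], [0, 2, 0, -1, -1, -1], [0, 0, 2, -1, 0, 0], [0, -1, -1, 2, 0, 0], [-1, -1, 0, 0, 2, 0], [0, -1, 0, 0, 0, 2]].
All simple roots have the same length, so the diagram is simply laced. The associated Dynkin diagram is a chain of 5 nodes with one extra node attached to the third node from one end (E_6), so the type is E_6.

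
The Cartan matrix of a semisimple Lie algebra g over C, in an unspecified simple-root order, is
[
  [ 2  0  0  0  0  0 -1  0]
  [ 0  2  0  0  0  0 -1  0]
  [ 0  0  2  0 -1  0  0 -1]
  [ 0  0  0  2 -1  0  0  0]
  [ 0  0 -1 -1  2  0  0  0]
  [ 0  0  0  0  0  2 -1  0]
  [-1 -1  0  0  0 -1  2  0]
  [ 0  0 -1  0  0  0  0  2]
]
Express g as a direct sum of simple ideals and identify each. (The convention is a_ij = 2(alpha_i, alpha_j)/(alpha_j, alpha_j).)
The diagram associated to this matrix has two connected components: the simple roots {alpha_3, alpha_4, alpha_5, alpha_8} form a chain of 4 nodes with single edges (A_4), and {alpha_1, alpha_2, alpha_6, alpha_7} form a chain of 2 nodes with a fork of two nodes at one end (D_4). A semisimple Lie algebra decomposes uniquely as the direct sum of simple ideals, one per connected component of its Dynkin diagram, so g ≅ A_4 ⊕ D_4 (dimension 24 + 28 = 52).

A4 + D4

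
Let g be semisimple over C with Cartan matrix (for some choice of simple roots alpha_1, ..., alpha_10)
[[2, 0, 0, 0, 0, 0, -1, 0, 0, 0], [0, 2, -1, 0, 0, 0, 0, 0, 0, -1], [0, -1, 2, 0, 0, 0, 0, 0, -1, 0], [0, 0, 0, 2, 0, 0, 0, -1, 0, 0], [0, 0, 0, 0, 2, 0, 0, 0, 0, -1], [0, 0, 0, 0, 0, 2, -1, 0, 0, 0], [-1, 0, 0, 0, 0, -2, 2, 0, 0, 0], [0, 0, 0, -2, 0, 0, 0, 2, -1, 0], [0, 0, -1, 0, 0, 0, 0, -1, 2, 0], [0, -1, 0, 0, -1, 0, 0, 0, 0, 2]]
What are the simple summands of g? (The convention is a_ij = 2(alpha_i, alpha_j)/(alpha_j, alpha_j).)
The diagram associated to this matrix has two connected components: the simple roots {alpha_1, alpha_6, alpha_7} form a chain of 3 nodes with a double edge at one end; the terminal node there is the unique short simple root (B_3), and {alpha_2, alpha_3, alpha_4, alpha_5, alpha_8, alpha_9, alpha_10} form a chain of 7 nodes with a double edge at one end; the terminal node there is the unique short simple root (B_7). A semisimple Lie algebra decomposes uniquely as the direct sum of simple ideals, one per connected component of its Dynkin diagram, so g ≅ B_3 ⊕ B_7 (dimension 21 + 105 = 126).

B3 + B7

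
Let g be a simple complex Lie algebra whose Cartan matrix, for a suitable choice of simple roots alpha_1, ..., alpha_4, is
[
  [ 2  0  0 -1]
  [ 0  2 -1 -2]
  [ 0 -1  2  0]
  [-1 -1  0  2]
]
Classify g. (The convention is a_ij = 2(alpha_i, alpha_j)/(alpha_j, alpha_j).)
F4

The matrix has rank 4 with 2's on the diagonal. Reading the off-diagonal entries as Dynkin edges (a single edge where a_ij = a_ji = -1; a double or triple edge where a_ij * a_ji = 2 or 3), the diagram is a chain of 4 nodes with a double edge between the middle two (F_4). One simple-root ordering that puts it in standard form is (alpha_3, alpha_2, alpha_4, alpha_1). So the algebra is type F_4.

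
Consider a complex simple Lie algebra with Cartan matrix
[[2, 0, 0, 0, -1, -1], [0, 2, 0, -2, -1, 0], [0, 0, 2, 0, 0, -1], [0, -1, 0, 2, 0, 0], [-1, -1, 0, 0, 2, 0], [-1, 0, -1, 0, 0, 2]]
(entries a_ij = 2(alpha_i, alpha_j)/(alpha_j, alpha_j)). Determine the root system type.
B_6 (so(13))

The matrix has rank 6 with 2's on the diagonal. Reading the off-diagonal entries as Dynkin edges (a single edge where a_ij = a_ji = -1; a double or triple edge where a_ij * a_ji = 2 or 3), the diagram is a chain of 6 nodes with a double edge at one end; the terminal node there is the unique short simple root (B_6). One simple-root ordering that puts it in standard form is (alpha_3, alpha_6, alpha_1, alpha_5, alpha_2, alpha_4). So the algebra is type B_6, i.e. so(13).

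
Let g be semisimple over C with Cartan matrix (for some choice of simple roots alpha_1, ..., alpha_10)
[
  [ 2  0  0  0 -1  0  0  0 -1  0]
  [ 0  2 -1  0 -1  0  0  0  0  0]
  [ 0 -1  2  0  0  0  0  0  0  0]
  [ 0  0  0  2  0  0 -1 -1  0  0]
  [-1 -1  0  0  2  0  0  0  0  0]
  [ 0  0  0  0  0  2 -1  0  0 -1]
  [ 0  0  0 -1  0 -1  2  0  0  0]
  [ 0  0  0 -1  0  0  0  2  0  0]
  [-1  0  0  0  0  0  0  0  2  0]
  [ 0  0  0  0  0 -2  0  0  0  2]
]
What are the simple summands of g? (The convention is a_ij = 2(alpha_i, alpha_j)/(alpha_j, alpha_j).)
A_5 ⊕ C_5

The diagram associated to this matrix has two connected components: the simple roots {alpha_1, alpha_2, alpha_3, alpha_5, alpha_9} form a chain of 5 nodes with single edges (A_5), and {alpha_4, alpha_6, alpha_7, alpha_8, alpha_10} form a chain of 5 nodes with a double edge at one end; the terminal node there is the unique long simple root (C_5). A semisimple Lie algebra decomposes uniquely as the direct sum of simple ideals, one per connected component of its Dynkin diagram, so g ≅ A_5 ⊕ C_5 (dimension 35 + 55 = 90).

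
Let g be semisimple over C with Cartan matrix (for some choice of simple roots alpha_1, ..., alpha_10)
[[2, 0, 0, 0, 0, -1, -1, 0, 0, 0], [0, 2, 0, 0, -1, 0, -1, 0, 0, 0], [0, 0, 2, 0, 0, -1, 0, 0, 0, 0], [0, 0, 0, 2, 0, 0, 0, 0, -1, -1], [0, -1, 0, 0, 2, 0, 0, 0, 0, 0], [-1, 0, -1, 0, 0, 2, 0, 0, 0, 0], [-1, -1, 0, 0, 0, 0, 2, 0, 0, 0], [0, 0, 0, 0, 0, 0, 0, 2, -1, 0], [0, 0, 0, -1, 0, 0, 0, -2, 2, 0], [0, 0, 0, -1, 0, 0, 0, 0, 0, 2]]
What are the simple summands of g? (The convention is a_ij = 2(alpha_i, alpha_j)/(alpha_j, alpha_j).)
The diagram associated to this matrix has two connected components: the simple roots {alpha_1, alpha_2, alpha_3, alpha_5, alpha_6, alpha_7} form a chain of 6 nodes with single edges (A_6), and {alpha_4, alpha_8, alpha_9, alpha_10} form a chain of 4 nodes with a double edge at one end; the terminal node there is the unique short simple root (B_4). A semisimple Lie algebra decomposes uniquely as the direct sum of simple ideals, one per connected component of its Dynkin diagram, so g ≅ A_6 ⊕ B_4 (dimension 48 + 36 = 84).

A6 ⊕ B4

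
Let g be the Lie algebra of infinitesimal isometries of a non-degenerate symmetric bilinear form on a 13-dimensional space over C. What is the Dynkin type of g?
B_6

This is so(13) with 13 odd, which has dimension 13(13-1)/2 = 78 and rank (13-1)/2 = 6. In the classification of classical Lie algebras, the orthogonal algebra so(2n+1) in an odd number of variables has type B_n; here n = 6, so the Dynkin diagram is a chain of 6 nodes with a double edge at one end; the terminal node there is the unique short simple root (B_6). Hence the type is B_6.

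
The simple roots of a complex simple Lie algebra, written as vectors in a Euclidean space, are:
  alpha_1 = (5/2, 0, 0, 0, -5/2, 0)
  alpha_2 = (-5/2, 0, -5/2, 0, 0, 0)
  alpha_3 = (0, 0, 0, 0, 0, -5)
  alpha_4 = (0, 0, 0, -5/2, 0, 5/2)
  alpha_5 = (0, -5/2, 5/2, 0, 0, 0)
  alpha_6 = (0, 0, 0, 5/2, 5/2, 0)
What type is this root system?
Compute the Cartan integers a_ij = 2(alpha_i, alpha_j)/(alpha_j, alpha_j); the resulting 6x6 Cartan matrix is
[[2, -1, 0, 0, 0, -1], [-1, 2, 0, 0, -1, 0], [0, 0, 2, -2, 0, 0], [0, 0, -1, 2, 0, -1], [0, -1, 0, 0, 2, 0], [-1, 0, 0, -1, 0, 2]].
The roots have two lengths (squared-length ratio 2:1); the short ones are alpha_{1,2,4,5,6}. The associated Dynkin diagram is a chain of 6 nodes with a double edge at one end; the terminal node there is the unique long simple root (C_6), so the type is C_6 (the algebra sp(12)).

C6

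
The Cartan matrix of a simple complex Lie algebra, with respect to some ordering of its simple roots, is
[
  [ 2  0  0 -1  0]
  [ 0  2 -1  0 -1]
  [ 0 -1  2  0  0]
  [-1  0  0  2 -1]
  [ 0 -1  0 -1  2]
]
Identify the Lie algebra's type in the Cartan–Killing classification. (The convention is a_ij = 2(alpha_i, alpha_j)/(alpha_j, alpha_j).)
The matrix has rank 5 with 2's on the diagonal. Reading the off-diagonal entries as Dynkin edges (a single edge where a_ij = a_ji = -1; a double or triple edge where a_ij * a_ji = 2 or 3), the diagram is a chain of 5 nodes with single edges (A_5). One simple-root ordering that puts it in standard form is (alpha_1, alpha_4, alpha_5, alpha_2, alpha_3). So the algebra is type A_5, i.e. sl(6).

A_5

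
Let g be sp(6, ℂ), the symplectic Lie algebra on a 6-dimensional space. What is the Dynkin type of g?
This is sp(6), which has dimension 6(6+1)/2 = 21 and rank 6/2 = 3. In the classification of classical Lie algebras, the symplectic algebra sp(2n) has type C_n; here n = 3, so the Dynkin diagram is a chain of 3 nodes with a double edge at one end; the terminal node there is the unique long simple root (C_3). Hence the type is C_3.

C_3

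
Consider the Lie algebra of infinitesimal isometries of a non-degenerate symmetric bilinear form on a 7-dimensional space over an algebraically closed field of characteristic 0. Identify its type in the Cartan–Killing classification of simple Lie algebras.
B_3 (so(7))

This is so(7) with 7 odd, which has dimension 7(7-1)/2 = 21 and rank (7-1)/2 = 3. In the classification of classical Lie algebras, the orthogonal algebra so(2n+1) in an odd number of variables has type B_n; here n = 3, so the Dynkin diagram is a chain of 3 nodes with a double edge at one end; the terminal node there is the unique short simple root (B_3). Hence the type is B_3.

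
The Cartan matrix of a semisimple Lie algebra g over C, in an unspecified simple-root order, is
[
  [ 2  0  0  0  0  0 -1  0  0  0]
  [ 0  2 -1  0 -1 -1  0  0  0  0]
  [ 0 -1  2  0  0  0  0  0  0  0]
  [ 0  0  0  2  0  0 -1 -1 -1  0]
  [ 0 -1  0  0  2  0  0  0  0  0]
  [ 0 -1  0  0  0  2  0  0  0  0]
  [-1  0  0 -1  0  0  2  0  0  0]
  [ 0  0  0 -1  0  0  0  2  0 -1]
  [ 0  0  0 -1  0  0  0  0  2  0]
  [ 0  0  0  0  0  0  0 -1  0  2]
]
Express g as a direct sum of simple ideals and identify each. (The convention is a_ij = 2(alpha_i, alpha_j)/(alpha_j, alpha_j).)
D_4 (so(8)) + E_6

The diagram associated to this matrix has two connected components: the simple roots {alpha_2, alpha_3, alpha_5, alpha_6} form a chain of 2 nodes with a fork of two nodes at one end (D_4), and {alpha_1, alpha_4, alpha_7, alpha_8, alpha_9, alpha_10} form a chain of 5 nodes with one extra node attached to the third node from one end (E_6). A semisimple Lie algebra decomposes uniquely as the direct sum of simple ideals, one per connected component of its Dynkin diagram, so g ≅ D_4 ⊕ E_6 (dimension 28 + 78 = 106).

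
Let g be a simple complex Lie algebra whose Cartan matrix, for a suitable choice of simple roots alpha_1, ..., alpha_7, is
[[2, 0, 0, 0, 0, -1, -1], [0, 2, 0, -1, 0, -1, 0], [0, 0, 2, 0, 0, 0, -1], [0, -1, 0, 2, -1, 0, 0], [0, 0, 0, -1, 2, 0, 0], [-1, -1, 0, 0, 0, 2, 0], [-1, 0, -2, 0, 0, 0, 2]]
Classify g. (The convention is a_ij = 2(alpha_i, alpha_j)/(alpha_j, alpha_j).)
The matrix has rank 7 with 2's on the diagonal. Reading the off-diagonal entries as Dynkin edges (a single edge where a_ij = a_ji = -1; a double or triple edge where a_ij * a_ji = 2 or 3), the diagram is a chain of 7 nodes with a double edge at one end; the terminal node there is the unique short simple root (B_7). One simple-root ordering that puts it in standard form is (alpha_5, alpha_4, alpha_2, alpha_6, alpha_1, alpha_7, alpha_3). So the algebra is type B_7, i.e. so(15).

B_7 (so(15))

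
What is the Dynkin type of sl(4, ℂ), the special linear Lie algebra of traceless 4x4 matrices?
This is sl(4), which has dimension 4^2 - 1 = 15 and rank 4 - 1 = 3 (a Cartan subalgebra is the diagonal traceless matrices). In the classification of classical Lie algebras, the special linear algebra sl(n+1) has type A_n; here n = 3, so the Dynkin diagram is a chain of 3 nodes with single edges (A_3). Hence the type is A_3.

type A_3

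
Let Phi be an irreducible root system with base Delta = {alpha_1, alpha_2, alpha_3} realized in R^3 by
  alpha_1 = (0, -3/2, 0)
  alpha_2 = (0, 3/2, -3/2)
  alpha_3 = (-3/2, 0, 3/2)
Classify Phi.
B_3

Compute the Cartan integers a_ij = 2(alpha_i, alpha_j)/(alpha_j, alpha_j); the resulting 3x3 Cartan matrix is
[[2, -1, 0], [-2, 2, -1], [0, -1, 2]].
The roots have two lengths (squared-length ratio 2:1); the short ones are alpha_{1}. The associated Dynkin diagram is a chain of 3 nodes with a double edge at one end; the terminal node there is the unique short simple root (B_3), so the type is B_3 (the algebra so(7)).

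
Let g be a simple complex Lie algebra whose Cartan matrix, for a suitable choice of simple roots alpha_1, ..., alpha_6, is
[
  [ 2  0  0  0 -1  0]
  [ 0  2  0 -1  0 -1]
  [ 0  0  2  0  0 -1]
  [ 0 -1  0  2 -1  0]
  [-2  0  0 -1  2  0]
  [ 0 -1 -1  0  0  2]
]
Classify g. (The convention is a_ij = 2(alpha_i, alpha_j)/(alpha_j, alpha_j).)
B_6 (so(13))

The matrix has rank 6 with 2's on the diagonal. Reading the off-diagonal entries as Dynkin edges (a single edge where a_ij = a_ji = -1; a double or triple edge where a_ij * a_ji = 2 or 3), the diagram is a chain of 6 nodes with a double edge at one end; the terminal node there is the unique short simple root (B_6). One simple-root ordering that puts it in standard form is (alpha_3, alpha_6, alpha_2, alpha_4, alpha_5, alpha_1). So the algebra is type B_6, i.e. so(13).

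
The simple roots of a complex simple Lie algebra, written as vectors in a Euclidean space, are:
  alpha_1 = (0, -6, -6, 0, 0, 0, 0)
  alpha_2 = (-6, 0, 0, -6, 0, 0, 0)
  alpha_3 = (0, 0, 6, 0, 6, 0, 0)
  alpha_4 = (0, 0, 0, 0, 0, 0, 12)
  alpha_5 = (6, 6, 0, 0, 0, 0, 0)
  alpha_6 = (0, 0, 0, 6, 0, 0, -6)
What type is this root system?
type C_6

Compute the Cartan integers a_ij = 2(alpha_i, alpha_j)/(alpha_j, alpha_j); the resulting 6x6 Cartan matrix is
[[2, 0, -1, 0, -1, 0], [0, 2, 0, 0, -1, -1], [-1, 0, 2, 0, 0, 0], [0, 0, 0, 2, 0, -2], [-1, -1, 0, 0, 2, 0], [0, -1, 0, -1, 0, 2]].
The roots have two lengths (squared-length ratio 2:1); the short ones are alpha_{1,2,3,5,6}. The associated Dynkin diagram is a chain of 6 nodes with a double edge at one end; the terminal node there is the unique long simple root (C_6), so the type is C_6 (the algebra sp(12)).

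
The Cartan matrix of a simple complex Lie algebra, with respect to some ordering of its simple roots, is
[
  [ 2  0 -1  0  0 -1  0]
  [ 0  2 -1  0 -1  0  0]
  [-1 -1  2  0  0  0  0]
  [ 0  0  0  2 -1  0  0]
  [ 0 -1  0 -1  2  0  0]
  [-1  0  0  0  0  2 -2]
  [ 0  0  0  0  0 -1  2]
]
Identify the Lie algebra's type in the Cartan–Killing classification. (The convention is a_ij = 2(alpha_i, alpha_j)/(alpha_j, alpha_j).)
B7

The matrix has rank 7 with 2's on the diagonal. Reading the off-diagonal entries as Dynkin edges (a single edge where a_ij = a_ji = -1; a double or triple edge where a_ij * a_ji = 2 or 3), the diagram is a chain of 7 nodes with a double edge at one end; the terminal node there is the unique short simple root (B_7). One simple-root ordering that puts it in standard form is (alpha_4, alpha_5, alpha_2, alpha_3, alpha_1, alpha_6, alpha_7). So the algebra is type B_7, i.e. so(15).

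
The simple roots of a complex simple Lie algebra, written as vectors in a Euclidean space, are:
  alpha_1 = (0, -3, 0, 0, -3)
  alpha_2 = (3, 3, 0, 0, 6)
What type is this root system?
Compute the Cartan integers a_ij = 2(alpha_i, alpha_j)/(alpha_j, alpha_j); the resulting 2x2 Cartan matrix is
[[2, -1], [-3, 2]].
The roots have two lengths (squared-length ratio 3:1); the short ones are alpha_{1}. The associated Dynkin diagram is two nodes joined by a triple edge (G_2), so the type is G_2.

G_2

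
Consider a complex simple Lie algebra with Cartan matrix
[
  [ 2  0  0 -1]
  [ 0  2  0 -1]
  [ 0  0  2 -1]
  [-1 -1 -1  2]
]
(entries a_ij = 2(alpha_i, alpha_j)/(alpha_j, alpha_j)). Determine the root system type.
D_4 (so(8))

The matrix has rank 4 with 2's on the diagonal. Reading the off-diagonal entries as Dynkin edges (a single edge where a_ij = a_ji = -1; a double or triple edge where a_ij * a_ji = 2 or 3), the diagram is a chain of 2 nodes with a fork of two nodes at one end (D_4). One simple-root ordering that puts it in standard form is (alpha_1, alpha_4, alpha_3, alpha_2). So the algebra is type D_4, i.e. so(8).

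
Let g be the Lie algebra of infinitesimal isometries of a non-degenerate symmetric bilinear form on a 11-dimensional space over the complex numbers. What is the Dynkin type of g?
This is so(11) with 11 odd, which has dimension 11(11-1)/2 = 55 and rank (11-1)/2 = 5. In the classification of classical Lie algebras, the orthogonal algebra so(2n+1) in an odd number of variables has type B_n; here n = 5, so the Dynkin diagram is a chain of 5 nodes with a double edge at one end; the terminal node there is the unique short simple root (B_5). Hence the type is B_5.

B_5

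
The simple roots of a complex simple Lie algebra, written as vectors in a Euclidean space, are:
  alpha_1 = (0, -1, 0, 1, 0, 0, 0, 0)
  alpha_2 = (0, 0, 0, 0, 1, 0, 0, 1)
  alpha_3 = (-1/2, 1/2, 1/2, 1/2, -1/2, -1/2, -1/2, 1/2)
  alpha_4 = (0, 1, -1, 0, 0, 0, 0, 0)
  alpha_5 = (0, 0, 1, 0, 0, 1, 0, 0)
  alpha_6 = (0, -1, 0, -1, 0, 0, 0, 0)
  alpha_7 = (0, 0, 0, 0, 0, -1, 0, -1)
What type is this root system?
type E_7

Compute the Cartan integers a_ij = 2(alpha_i, alpha_j)/(alpha_j, alpha_j); the resulting 7x7 Cartan matrix is
[[2, 0, 0, -1, 0, 0, 0], [0, 2, 0, 0, 0, 0, -1], [0, 0, 2, 0, 0, -1, 0], [-1, 0, 0, 2, -1, -1, 0], [0, 0, 0, -1, 2, 0, -1], [0, 0, -1, -1, 0, 2, 0], [0, -1, 0, 0, -1, 0, 2]].
All simple roots have the same length, so the diagram is simply laced. The associated Dynkin diagram is a chain of 6 nodes with one extra node attached to the third node from one end (E_7), so the type is E_7.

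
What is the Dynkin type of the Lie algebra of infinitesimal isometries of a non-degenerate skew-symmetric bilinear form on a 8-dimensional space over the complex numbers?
C4

This is sp(8), which has dimension 8(8+1)/2 = 36 and rank 8/2 = 4. In the classification of classical Lie algebras, the symplectic algebra sp(2n) has type C_n; here n = 4, so the Dynkin diagram is a chain of 4 nodes with a double edge at one end; the terminal node there is the unique long simple root (C_4). Hence the type is C_4.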